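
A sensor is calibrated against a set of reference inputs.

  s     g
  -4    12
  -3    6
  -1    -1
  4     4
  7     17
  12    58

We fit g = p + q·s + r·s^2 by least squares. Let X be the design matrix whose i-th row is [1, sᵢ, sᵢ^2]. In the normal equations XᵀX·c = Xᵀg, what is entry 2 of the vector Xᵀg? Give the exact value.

766

Entry 2 ↔ basis s, so (Xᵀg)_{2} = Σᵢ (s)·gᵢ = (-4)·(12) + (-3)·(6) + (-1)·(-1) + (4)·(4) + (7)·(17) + (12)·(58) = 766.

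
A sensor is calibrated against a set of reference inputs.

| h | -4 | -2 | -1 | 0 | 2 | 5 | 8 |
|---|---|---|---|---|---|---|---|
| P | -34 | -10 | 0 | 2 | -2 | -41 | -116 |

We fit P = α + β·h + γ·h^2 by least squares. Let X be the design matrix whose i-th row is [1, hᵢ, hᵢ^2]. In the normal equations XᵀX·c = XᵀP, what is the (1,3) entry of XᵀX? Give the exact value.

Row 1 ↔ basis 1, column 3 ↔ basis h^2, so (XᵀX)_{1,3} = Σᵢ h^2 = (1)·(16) + (1)·(4) + (1)·(1) + (1)·(0) + (1)·(4) + (1)·(25) + (1)·(64) = 114.

114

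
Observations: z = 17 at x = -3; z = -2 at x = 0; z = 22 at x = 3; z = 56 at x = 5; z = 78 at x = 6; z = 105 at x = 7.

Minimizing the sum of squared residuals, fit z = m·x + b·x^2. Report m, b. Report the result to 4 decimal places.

Sums needed: Σx·x = 128, Σx·x^2 = 684, Σx^2·x^2 = 4484.
Right-hand side: Σx·z = 1498, Σx^2·z = 9704.
MᵀM·[m, b]ᵀ = Mᵀz becomes [[128, 684]; [684, 4484]]·[m, b]ᵀ = [1498, 9704]ᵀ.
Δ = 128·4484 − 684² = 106096.
m = (1498·4484 − 684·9704)/106096 = 523/698; b = (128·9704 − 684·1498)/106096 = 27185/13262.

m = 0.7493, b = 2.0498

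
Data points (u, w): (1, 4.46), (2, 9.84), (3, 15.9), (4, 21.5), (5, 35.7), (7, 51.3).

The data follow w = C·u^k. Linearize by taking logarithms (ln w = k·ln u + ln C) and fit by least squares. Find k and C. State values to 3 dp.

With ln wᵢ as the transformed response and ln uᵢ as the regressor:
AᵀA = [[9.9861, 6.7334]; [6.7334, 6]], rhs = [22.2936, 17.1288]ᵀ  (here Σln u = 6.7334, Σ(ln u)² = 9.9861, Σln w = 17.1288, Σln u·ln w = 22.2936).
Solving (det = 14.5777): k = 1.26399, ln C = 1.43631, so C = exp(1.43631) = 4.20513.

k = 1.264, C = 4.205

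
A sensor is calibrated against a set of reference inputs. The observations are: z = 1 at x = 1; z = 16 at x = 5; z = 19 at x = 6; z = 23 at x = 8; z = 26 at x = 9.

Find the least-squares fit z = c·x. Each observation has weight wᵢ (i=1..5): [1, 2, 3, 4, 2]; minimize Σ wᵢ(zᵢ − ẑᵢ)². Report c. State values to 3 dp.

c = 2.958

Setting ∂/∂c … = 0 gives: 577·c = 1707.
c = 1707/577 = 2.95841.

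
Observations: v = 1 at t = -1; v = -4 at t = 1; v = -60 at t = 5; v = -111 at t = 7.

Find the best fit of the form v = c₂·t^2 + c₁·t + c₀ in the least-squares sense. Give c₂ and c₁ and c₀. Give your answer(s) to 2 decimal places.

Sums needed: Σt^2·t^2 = 3028, Σt^2·t = 468, Σt^2 = 76, Σt·t = 76, Σt = 12, Σ1 = 4.
And Σt^2·v = -6942, Σt·v = -1082, Σv = -174.
Row-reducing yields c₂ = -23/12, c₁ = -5/2, c₀ = 5/12.

c₂ = -1.92, c₁ = -2.50, c₀ = 0.42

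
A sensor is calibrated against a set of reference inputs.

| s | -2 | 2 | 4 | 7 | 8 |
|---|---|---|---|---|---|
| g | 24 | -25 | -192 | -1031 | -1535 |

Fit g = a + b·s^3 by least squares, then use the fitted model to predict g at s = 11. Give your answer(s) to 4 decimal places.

With design matrix M, MᵀM = [[5, 919]; [919, 384017]] and Mᵀg = [-2759, -1152233]ᵀ.
Determinant 5·384017 − 919² = 1075524.
a = ((-2759)·384017 − 919·(-1152233))/1075524 = -150194/268881; b = (5·(-1152233) − 919·(-2759))/1075524 = -806411/268881.
At s = 11: ĝ = (-150194/268881)·(1) + (-806411/268881)·(1331) = -357827745/89627.

ĝ = -3992.4102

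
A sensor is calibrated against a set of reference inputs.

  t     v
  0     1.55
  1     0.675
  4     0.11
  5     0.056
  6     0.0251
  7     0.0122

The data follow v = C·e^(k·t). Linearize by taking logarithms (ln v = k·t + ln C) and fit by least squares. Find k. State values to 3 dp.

k = -0.676

Let Y = ln v. Fitting Y = k·t + ln C by least squares:
Σt = 23.0000, Σ(t)² = 127.0000, Σln v = -13.1357, Σt·ln v = -76.5877.
Equations: 127.0000·k + 23.0000·ln C = -76.5877;  23.0000·k + 6·ln C = -13.1357.
Δ = 127.0000·6 − (23.0000)² = 233.0000; k = (-76.5877·6 − 23.0000·-13.1357)/233.0000 = -0.67556, ln C = (127.0000·-13.1357 − 23.0000·-76.5877)/233.0000 = 0.40037.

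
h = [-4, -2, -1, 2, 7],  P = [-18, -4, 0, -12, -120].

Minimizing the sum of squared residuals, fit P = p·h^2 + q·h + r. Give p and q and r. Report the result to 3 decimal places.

p = -1.997, q = -3.093, r = -0.009

Forming MᵀM = [[2690, 278, 74]; [278, 74, 2]; [74, 2, 5]] and MᵀP = [-6232, -784, -154]ᵀ gives MᵀM·[p, q, r]ᵀ = MᵀP.
Row-reducing yields p = -1272/637, q = -1970/637, r = -6/637.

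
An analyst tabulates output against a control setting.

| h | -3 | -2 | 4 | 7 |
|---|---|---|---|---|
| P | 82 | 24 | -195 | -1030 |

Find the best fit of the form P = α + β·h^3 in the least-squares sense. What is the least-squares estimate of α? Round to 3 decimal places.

The normal system AᵀA·[α, β]ᵀ = AᵀP is [[4, 372]; [372, 122538]]·[α, β]ᵀ = [-1119, -368176]ᵀ.
Eliminating β: 122538·(row 1) − 372·(row 2) gives 351768·α = 122538·(-1119) − 372·(-368176) = -158550, so α = -26425/58628.
Then β = ((-368176) − 372·(-26425/58628))/122538 = -264109/87942.

α = -0.451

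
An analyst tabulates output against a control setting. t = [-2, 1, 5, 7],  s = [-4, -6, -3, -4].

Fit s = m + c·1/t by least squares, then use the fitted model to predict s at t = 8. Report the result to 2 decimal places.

ŝ = -4.13

Setting ∂/∂m … = 0 gives: 4·m + (59/70)·c = -17;  (59/70)·m + (6421/4900)·c = -181/35.
Δ = 4·(6421/4900) − (59/70)² = 22203/4900.
m = ((-17)·(6421/4900) − (59/70)·(-181/35))/(22203/4900) = -87799/22203; c = (4·(-181/35) − (59/70)·(-17))/(22203/4900) = -31150/22203.
At t = 8: ŝ = (-87799/22203)·(1) + (-31150/22203)·(1/8) = -122257/29604.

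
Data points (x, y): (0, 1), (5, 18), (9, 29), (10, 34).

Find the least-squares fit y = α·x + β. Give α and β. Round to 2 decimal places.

Normal-equation sums: Σx·x = 206, Σx = 24, Σ1 = 4.
And Σx·y = 691, Σy = 82.
So AᵀA·[α, β]ᵀ = Aᵀy: [[206, 24]; [24, 4]]·[α, β]ᵀ = [691, 82]ᵀ.
Eliminating β: 4·(row 1) − 24·(row 2) gives 248·α = 4·691 − 24·82 = 796, so α = 199/62.
Then β = (82 − 24·(199/62))/4 = 77/62.

α = 3.21, β = 1.24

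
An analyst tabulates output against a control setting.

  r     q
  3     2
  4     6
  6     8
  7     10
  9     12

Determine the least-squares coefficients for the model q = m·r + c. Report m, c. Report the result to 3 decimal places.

m = 1.561, c = -1.456

From the data, Σr·r = 191, Σr = 29, Σ1 = 5.
For Aᵀq: Σr·q = 256, Σq = 38.
Normal equations: [[191, 29]; [29, 5]]·[m, c]ᵀ = [256, 38]ᵀ.
Determinant 191·5 − 29² = 114.
m = (256·5 − 29·38)/114 = 89/57; c = (191·38 − 29·256)/114 = -83/57.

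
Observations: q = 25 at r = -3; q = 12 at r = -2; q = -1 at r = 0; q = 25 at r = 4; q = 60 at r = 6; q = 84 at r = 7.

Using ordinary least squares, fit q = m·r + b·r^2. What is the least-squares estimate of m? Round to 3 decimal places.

m = -2.092

XᵀX·[m, b]ᵀ = Xᵀq reads: 114·m + 588·b = 949;  588·m + 4050·b = 6949.
(Σr·r = 114, Σr·r^2 = 588, Σr^2·r^2 = 4050, Σr·q = 949, Σr^2·q = 6949.)
Δ = 114·4050 − 588² = 115956.
m = (949·4050 − 588·6949)/115956 = -40427/19326; b = (114·6949 − 588·949)/115956 = 39029/19326.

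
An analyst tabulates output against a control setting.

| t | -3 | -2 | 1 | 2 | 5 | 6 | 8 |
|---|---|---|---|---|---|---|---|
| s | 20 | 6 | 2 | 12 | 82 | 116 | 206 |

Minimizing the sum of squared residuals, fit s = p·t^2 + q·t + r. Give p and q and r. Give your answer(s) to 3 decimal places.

From the data, Σt^2·t^2 = 6131, Σt^2·t = 827, Σt^2 = 143, Σt·t = 143, Σt = 17, Σ1 = 7.
Moment sums: Σt^2·s = 19664, Σt·s = 2708, Σs = 444.
XᵀX·[p, q, r]ᵀ = Xᵀs becomes [[6131, 827, 143]; [827, 143, 17]; [143, 17, 7]]·[p, q, r]ᵀ = [19664, 2708, 444]ᵀ.
Inverting the 3×3 Gram matrix, [p, q, r]ᵀ = [172512/56203, 86894/56203, -170326/56203]ᵀ.

p = 3.069, q = 1.546, r = -3.031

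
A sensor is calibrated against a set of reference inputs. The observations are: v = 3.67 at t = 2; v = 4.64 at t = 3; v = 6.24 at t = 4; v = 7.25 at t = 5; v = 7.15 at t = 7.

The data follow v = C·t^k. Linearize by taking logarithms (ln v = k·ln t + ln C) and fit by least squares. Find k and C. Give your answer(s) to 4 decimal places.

k = 0.5895, C = 2.5317

Linearized form: ln v = k·ln t + ln C. From the 5 transformed points,
Σln t = 6.7334, Σ(ln t)² = 9.9861, Σln v = 8.6140, Σln t·ln v = 12.1417.
Equations: 9.9861·k + 6.7334·ln C = 12.1417;  6.7334·k + 5·ln C = 8.6140.
Solving (det = 4.5917): k = 0.58952, ln C = 0.92890, so C = exp(0.92890) = 2.53173.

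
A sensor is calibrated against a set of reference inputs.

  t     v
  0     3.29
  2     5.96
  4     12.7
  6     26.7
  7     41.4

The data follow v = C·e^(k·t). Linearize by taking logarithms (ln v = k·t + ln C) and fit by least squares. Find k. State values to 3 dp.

With ln vᵢ as the transformed response and tᵢ as the regressor:
Σt = 19.0000, Σ(t)² = 105.0000, Σln v = 12.5255, Σt·ln v = 59.5075.
Equations: 105.0000·k + 19.0000·ln C = 59.5075;  19.0000·k + 5·ln C = 12.5255.
Δ = 105.0000·5 − (19.0000)² = 164.0000; k = (59.5075·5 − 19.0000·12.5255)/164.0000 = 0.36313, ln C = (105.0000·12.5255 − 19.0000·59.5075)/164.0000 = 1.12522.

k = 0.363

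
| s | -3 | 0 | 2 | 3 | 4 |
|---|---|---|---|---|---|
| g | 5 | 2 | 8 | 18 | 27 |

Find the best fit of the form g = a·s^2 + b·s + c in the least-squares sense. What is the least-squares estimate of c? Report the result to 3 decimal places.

Entries of MᵀM: Σs^2·s^2 = 434, Σs^2·s = 72, Σs^2 = 38, Σs·s = 38, Σs = 6, Σ1 = 5.
Moment sums: Σs^2·g = 671, Σs·g = 163, Σg = 60.
Row-reducing yields a = 959/858, b = 571/286, c = 476/429.

c = 1.110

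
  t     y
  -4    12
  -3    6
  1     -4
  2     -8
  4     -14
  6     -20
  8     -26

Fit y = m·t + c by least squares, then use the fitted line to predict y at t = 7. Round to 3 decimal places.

From the data, Σt·t = 146, Σt = 14, Σ1 = 7.
And Σt·y = -470, Σy = -54.
Δ = 146·7 − 14² = 826.
m = ((-470)·7 − 14·(-54))/826 = -181/59; c = (146·(-54) − 14·(-470))/826 = -652/413.
At t = 7: ŷ = (-181/59)·(7) + (-652/413)·(1) = -9521/413.

ŷ = -23.053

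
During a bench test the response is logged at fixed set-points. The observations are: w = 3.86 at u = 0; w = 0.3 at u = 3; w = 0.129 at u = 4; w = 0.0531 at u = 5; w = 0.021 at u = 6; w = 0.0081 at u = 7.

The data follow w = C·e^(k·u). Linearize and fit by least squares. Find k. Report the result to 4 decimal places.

Taking logs, ln w = k·u + ln C, so regress ln w on u.
Σu = 25.0000, Σ(u)² = 135.0000, Σln w = -13.5160, Σu·ln w = -83.3722.
Normal system: [[135.0000, 25.0000]; [25.0000, 6]]·[k, ln C]ᵀ = [-83.3722, -13.5160]ᵀ.
Solving (det = 185.0000): k = -0.87748, ln C = 1.40352.

k = -0.8775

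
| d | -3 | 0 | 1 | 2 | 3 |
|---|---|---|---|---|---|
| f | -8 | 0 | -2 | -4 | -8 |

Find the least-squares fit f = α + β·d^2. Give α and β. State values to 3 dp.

Entries of MᵀM: Σ1 = 5, Σd^2 = 23, Σd^2·d^2 = 179.
Moment sums: Σf = -22, Σd^2·f = -162.
So MᵀM·[α, β]ᵀ = Mᵀf: [[5, 23]; [23, 179]]·[α, β]ᵀ = [-22, -162]ᵀ.
det = 5·179 − 23² = 366.
α = ((-22)·179 − 23·(-162))/366 = -106/183; β = (5·(-162) − 23·(-22))/366 = -152/183.

α = -0.579, β = -0.831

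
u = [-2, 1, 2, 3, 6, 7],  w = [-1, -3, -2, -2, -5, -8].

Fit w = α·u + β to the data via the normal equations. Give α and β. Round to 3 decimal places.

α = -0.684, β = -1.562

Sums needed: Σu·u = 103, Σu = 17, Σ1 = 6.
For Xᵀw: Σu·w = -97, Σw = -21.
XᵀX·[α, β]ᵀ = Xᵀw becomes [[103, 17]; [17, 6]]·[α, β]ᵀ = [-97, -21]ᵀ.
det = 103·6 − 17² = 329.
α = ((-97)·6 − 17·(-21))/329 = -225/329; β = (103·(-21) − 17·(-97))/329 = -514/329.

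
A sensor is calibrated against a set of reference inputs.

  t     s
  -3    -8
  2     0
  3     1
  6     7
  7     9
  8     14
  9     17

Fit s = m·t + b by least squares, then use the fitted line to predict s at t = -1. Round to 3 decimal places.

ŝ = -5.572

Setting ∂/∂m … = 0 gives: 252·m + 32·b = 397;  32·m + 7·b = 40.
(Σt·t = 252, Σt = 32, Σ1 = 7, Σt·s = 397, Σs = 40.)
Δ = 252·7 − 32² = 740.
m = (397·7 − 32·40)/740 = 1499/740; b = (252·40 − 32·397)/740 = -656/185.
At t = -1: ŝ = (1499/740)·(-1) + (-656/185)·(1) = -4123/740.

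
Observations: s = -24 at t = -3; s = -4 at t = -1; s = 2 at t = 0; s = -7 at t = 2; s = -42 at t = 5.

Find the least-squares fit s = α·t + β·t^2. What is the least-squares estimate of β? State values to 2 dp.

β = -2.04

From the data, Σt·t = 39, Σt·t^2 = 105, Σt^2·t^2 = 723.
And Σt·s = -148, Σt^2·s = -1298.
Eliminating β: 723·(row 1) − 105·(row 2) gives 17172·α = 723·(-148) − 105·(-1298) = 29286, so α = 1627/954.
Then β = ((-1298) − 105·(1627/954))/723 = -1949/954.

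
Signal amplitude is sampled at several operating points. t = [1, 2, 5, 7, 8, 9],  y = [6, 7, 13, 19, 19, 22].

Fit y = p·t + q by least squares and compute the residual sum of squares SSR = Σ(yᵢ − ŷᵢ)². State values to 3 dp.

SSR = 3.200

Sums needed: Σt·t = 224, Σt = 32, Σ1 = 6.
Right-hand side: Σt·y = 568, Σy = 86.
So MᵀM·[p, q]ᵀ = Mᵀy: [[224, 32]; [32, 6]]·[p, q]ᵀ = [568, 86]ᵀ.
det = 224·6 − 32² = 320.
p = (568·6 − 32·86)/320 = 41/20; q = (224·86 − 32·568)/320 = 17/5.
Residuals: 11/20, -1/2, -13/20, 5/4, -4/5, 3/20; SSR = 16/5.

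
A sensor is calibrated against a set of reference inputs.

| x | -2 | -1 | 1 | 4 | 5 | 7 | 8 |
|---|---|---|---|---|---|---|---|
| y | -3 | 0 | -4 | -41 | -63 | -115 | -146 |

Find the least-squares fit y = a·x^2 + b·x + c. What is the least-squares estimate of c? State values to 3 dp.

Forming MᵀM = [[7396, 1036, 160]; [1036, 160, 22]; [160, 22, 7]] and Mᵀy = [-17226, -2450, -372]ᵀ gives MᵀM·[a, b, c]ᵀ = Mᵀy.
Row-reducing yields a = -15995/8088, b = -6721/2696, c = -425/4044.

c = -0.105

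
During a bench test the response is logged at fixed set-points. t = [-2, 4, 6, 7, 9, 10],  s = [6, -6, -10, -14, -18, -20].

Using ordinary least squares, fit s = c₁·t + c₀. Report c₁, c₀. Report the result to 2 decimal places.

Entries of MᵀM: Σt·t = 286, Σt = 34, Σ1 = 6.
And Σt·s = -556, Σs = -62.
Δ = 286·6 − 34² = 560.
c₁ = ((-556)·6 − 34·(-62))/560 = -307/140; c₀ = (286·(-62) − 34·(-556))/560 = 293/140.

c₁ = -2.19, c₀ = 2.09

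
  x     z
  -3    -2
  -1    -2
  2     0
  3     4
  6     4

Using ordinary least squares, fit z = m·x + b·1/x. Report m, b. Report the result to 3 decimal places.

Entries of MᵀM: Σx·x = 59, Σx·1/x = 5, Σ1/x·1/x = 3/2.
Moment sums: Σx·z = 44, Σ1/x·z = 14/3.
So MᵀM·[m, b]ᵀ = Mᵀz: [[59, 5]; [5, 3/2]]·[m, b]ᵀ = [44, 14/3]ᵀ.
Determinant 59·(3/2) − 5² = 127/2.
m = (44·(3/2) − 5·(14/3))/(127/2) = 256/381; b = (59·(14/3) − 5·44)/(127/2) = 332/381.

m = 0.672, b = 0.871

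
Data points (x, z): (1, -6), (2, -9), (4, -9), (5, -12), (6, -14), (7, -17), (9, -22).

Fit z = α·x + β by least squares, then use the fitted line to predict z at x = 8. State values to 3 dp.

ẑ = -18.665

Normal-equation sums: Σx·x = 212, Σx = 34, Σ1 = 7.
Moment sums: Σx·z = -521, Σz = -89.
Normal equations: [[212, 34]; [34, 7]]·[α, β]ᵀ = [-521, -89]ᵀ.
Δ = 212·7 − 34² = 328.
α = ((-521)·7 − 34·(-89))/328 = -621/328; β = (212·(-89) − 34·(-521))/328 = -577/164.
At x = 8: ẑ = (-621/328)·(8) + (-577/164)·(1) = -3061/164.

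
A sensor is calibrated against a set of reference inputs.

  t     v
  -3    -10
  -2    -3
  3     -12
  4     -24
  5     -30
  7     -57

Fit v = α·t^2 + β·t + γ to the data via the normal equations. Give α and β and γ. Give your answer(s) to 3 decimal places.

Entries of XᵀX: Σt^2·t^2 = 3460, Σt^2·t = 524, Σt^2 = 112, Σt·t = 112, Σt = 14, Σ1 = 6.
Right-hand side: Σt^2·v = -4137, Σt·v = -645, Σv = -136.
Inverting the 3×3 Gram matrix, [α, β, γ]ᵀ = [-20367/19820, -3607/4955, -8851/4955]ᵀ.

α = -1.028, β = -0.728, γ = -1.786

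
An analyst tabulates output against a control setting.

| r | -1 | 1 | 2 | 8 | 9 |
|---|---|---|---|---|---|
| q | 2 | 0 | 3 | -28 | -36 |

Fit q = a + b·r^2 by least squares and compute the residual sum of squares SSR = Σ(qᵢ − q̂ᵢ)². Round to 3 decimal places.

SSR = 9.852

Setting ∂/∂a … = 0 gives: 5·a + 151·b = -59;  151·a + 10675·b = -4694.
Determinant 5·10675 − 151² = 30574.
a = ((-59)·10675 − 151·(-4694))/30574 = 78969/30574; b = (5·(-4694) − 151·(-59))/30574 = -14561/30574.
Residuals: -1630/15287, -32204/15287, 70997/30574, -3137/30574, -96/15287; SSR = 301219/30574.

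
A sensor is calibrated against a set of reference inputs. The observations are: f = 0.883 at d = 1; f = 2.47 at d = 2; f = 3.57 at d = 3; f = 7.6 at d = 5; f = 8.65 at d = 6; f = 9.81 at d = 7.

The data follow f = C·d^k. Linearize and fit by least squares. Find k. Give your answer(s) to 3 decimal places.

k = 1.244

Let Y = ln f. Fitting Y = k·ln d + ln C by least squares:
Σln d = 7.1389, Σ(ln d)² = 11.2747, Σln f = 8.5215, Σln d·ln f = 13.5981.
Normal system: [[11.2747, 7.1389]; [7.1389, 6]]·[k, ln C]ᵀ = [13.5981, 8.5215]ᵀ.
Δ = 11.2747·6 − (7.1389)² = 16.6845; k = (13.5981·6 − 7.1389·8.5215)/16.6845 = 1.24397, ln C = (11.2747·8.5215 − 7.1389·13.5981)/16.6845 = -0.05985.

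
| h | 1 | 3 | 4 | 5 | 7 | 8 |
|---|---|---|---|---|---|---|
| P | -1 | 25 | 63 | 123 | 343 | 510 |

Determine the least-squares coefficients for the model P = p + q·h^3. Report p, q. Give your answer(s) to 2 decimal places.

p = -1.68, q = 1.00

Setting ∂/∂p … = 0 gives: 6·p + 1072·q = 1063;  1072·p + 400244·q = 398850.
(Σ1 = 6, Σh^3 = 1072, Σh^3·h^3 = 400244, ΣP = 1063, Σh^3·P = 398850.)
Determinant 6·400244 − 1072² = 1252280.
p = (1063·400244 − 1072·398850)/1252280 = -526957/313070; q = (6·398850 − 1072·1063)/1252280 = 313391/313070.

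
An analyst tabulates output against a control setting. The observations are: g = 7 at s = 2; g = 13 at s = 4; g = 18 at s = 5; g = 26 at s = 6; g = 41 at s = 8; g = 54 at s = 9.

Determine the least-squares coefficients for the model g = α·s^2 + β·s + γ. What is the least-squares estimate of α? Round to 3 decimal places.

Normal-equation sums: Σs^2·s^2 = 12850, Σs^2·s = 1654, Σs^2 = 226, Σs·s = 226, Σs = 34, Σ1 = 6.
Right-hand side: Σs^2·g = 8620, Σs·g = 1126, Σg = 159.
So AᵀA·[α, β, γ]ᵀ = Aᵀg: [[12850, 1654, 226]; [1654, 226, 34]; [226, 34, 6]]·[α, β, γ]ᵀ = [8620, 1126, 159]ᵀ.
Inverting the 3×3 Gram matrix, [α, β, γ]ᵀ = [37/52, -317/260, 859/130]ᵀ.

α = 0.712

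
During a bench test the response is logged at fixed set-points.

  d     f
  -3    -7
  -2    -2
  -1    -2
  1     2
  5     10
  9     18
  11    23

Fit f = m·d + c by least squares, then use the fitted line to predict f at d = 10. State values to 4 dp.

Normal-equation sums: Σd·d = 242, Σd = 20, Σ1 = 7.
For Xᵀf: Σd·f = 494, Σf = 42.
Eliminating c: 7·(row 1) − 20·(row 2) gives 1294·m = 7·494 − 20·42 = 2618, so m = 1309/647.
Then c = (42 − 20·(1309/647))/7 = 142/647.
At d = 10: f̂ = (1309/647)·(10) + (142/647)·(1) = 13232/647.

f̂ = 20.4513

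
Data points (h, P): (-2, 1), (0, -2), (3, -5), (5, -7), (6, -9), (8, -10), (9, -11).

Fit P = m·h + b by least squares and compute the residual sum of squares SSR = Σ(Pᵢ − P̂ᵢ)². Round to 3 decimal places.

SSR = 1.353

With design matrix X, XᵀX = [[219, 29]; [29, 7]] and XᵀP = [-285, -43]ᵀ.
Δ = 219·7 − 29² = 692.
m = ((-285)·7 − 29·(-43))/692 = -187/173; b = (219·(-43) − 29·(-285))/692 = -288/173.
Residuals: 87/173, -58/173, -16/173, 12/173, -147/173, 54/173, 68/173; SSR = 234/173.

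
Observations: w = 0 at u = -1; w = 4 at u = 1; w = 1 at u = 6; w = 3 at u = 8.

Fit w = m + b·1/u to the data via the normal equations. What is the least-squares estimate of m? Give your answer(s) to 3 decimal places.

m = 1.857

Sums needed: Σ1 = 4, Σ1/u = 7/24, Σ1/u·1/u = 1177/576.
Right-hand side: Σw = 8, Σ1/u·w = 109/24.
Δ = 4·(1177/576) − (7/24)² = 1553/192.
m = (8·(1177/576) − (7/24)·(109/24))/(1553/192) = 8653/4659; b = (4·(109/24) − (7/24)·8)/(1553/192) = 3040/1553.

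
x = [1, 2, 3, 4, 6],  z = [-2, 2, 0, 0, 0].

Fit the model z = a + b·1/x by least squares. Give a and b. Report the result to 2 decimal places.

a = 1.03, b = -2.28

The normal system AᵀA·[a, b]ᵀ = Aᵀz is [[5, 9/4]; [9/4, 209/144]]·[a, b]ᵀ = [0, -1]ᵀ.
Eliminating b: (209/144)·(row 1) − (9/4)·(row 2) gives (79/36)·a = (209/144)·0 − (9/4)·(-1) = 9/4, so a = 81/79.
Then b = ((-1) − (9/4)·(81/79))/(209/144) = -180/79.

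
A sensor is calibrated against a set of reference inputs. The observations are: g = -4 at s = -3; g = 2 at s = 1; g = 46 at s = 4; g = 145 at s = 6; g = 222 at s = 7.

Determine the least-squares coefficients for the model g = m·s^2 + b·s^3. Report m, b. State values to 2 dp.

Compute the Gram sums: Σs^2·s^2 = 4035, Σs^2·s^3 = 25365, Σs^3·s^3 = 169131.
And Σs^2·g = 16800, Σs^3·g = 110520.
MᵀM·[m, b]ᵀ = Mᵀg becomes [[4035, 25365]; [25365, 169131]]·[m, b]ᵀ = [16800, 110520]ᵀ.
Δ = 4035·169131 − 25365² = 39060360.
m = (16800·169131 − 25365·110520)/39060360 = 105725/108501; b = (4035·110520 − 25365·16800)/39060360 = 55045/108501.

m = 0.97, b = 0.51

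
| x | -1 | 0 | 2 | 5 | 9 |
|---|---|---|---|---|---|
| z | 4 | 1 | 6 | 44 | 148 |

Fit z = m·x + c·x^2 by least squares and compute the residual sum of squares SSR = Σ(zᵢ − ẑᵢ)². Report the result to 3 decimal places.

SSR = 2.440

MᵀM·[m, c]ᵀ = Mᵀz reads: 111·m + 861·c = 1560;  861·m + 7203·c = 13116.
Eliminating c: 7203·(row 1) − 861·(row 2) gives 58212·m = 7203·1560 − 861·13116 = -56196, so m = -223/231.
Then c = (13116 − 861·(-223/231))/7203 = 3131/1617.
Residuals: 592/539, 1, 100/539, 226/539, -82/539; SSR = 1315/539.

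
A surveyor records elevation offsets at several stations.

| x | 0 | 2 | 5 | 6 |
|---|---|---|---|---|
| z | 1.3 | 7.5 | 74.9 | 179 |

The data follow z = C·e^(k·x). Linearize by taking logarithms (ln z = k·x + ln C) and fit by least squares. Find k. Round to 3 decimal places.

Let Y = ln z. Fitting Y = k·x + ln C by least squares:
XᵀX = [[65.0000, 13.0000]; [13.0000, 4]], rhs = [56.7349, 11.7808]ᵀ  (here Σx = 13.0000, Σ(x)² = 65.0000, Σln z = 11.7808, Σx·ln z = 56.7349).
Δ = 65.0000·4 − (13.0000)² = 91.0000; k = (56.7349·4 − 13.0000·11.7808)/91.0000 = 0.81087, ln C = (65.0000·11.7808 − 13.0000·56.7349)/91.0000 = 0.30988.

k = 0.811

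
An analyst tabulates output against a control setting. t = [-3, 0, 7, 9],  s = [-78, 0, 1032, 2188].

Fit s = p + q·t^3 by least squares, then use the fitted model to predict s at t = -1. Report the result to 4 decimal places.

Forming XᵀX = [[4, 1045]; [1045, 649819]] and Xᵀs = [3142, 1951134]ᵀ gives XᵀX·[p, q]ᵀ = Xᵀs.
Eliminating q: 649819·(row 1) − 1045·(row 2) gives 1507251·p = 649819·3142 − 1045·1951134 = 2796268, so p = 147172/79329.
Then q = (1951134 − 1045·(147172/79329))/649819 = 4521146/1507251.
At t = -1: ŝ = (147172/79329)·(1) + (4521146/1507251)·(-1) = -1724878/1507251.

ŝ = -1.1444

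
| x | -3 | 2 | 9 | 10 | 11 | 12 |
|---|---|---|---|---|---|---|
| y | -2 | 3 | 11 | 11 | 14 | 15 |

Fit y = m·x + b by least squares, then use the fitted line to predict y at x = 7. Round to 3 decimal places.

ŷ = 8.853

With design matrix A, AᵀA = [[459, 41]; [41, 6]] and Aᵀy = [555, 52]ᵀ.
Eliminating b: 6·(row 1) − 41·(row 2) gives 1073·m = 6·555 − 41·52 = 1198, so m = 1198/1073.
Then b = (52 − 41·(1198/1073))/6 = 1113/1073.
At x = 7: ŷ = (1198/1073)·(7) + (1113/1073)·(1) = 9499/1073.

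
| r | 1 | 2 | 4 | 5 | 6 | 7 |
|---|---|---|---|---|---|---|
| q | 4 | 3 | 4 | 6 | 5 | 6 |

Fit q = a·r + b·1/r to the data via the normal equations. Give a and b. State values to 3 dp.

From the data, Σr·r = 131, Σr·1/r = 6, Σ1/r·1/r = 247081/176400.
And Σr·q = 128, Σ1/r·q = 986/105.
Normal equations: [[131, 6]; [6, 247081/176400]]·[a, b]ᵀ = [128, 986/105]ᵀ.
Determinant 131·(247081/176400) − 6² = 26017211/176400.
a = (128·(247081/176400) − 6·(986/105))/(26017211/176400) = 21687488/26017211; b = (131·(986/105) − 6·128)/(26017211/176400) = 81523680/26017211.

a = 0.834, b = 3.133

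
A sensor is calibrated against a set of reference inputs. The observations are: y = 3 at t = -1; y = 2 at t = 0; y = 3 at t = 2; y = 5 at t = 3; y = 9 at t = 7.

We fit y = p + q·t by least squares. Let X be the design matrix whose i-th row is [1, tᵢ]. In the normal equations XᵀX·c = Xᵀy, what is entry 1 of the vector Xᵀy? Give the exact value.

22

Entry 1 ↔ basis 1, so (Xᵀy)_{1} = Σᵢ yᵢ = (1)·(3) + (1)·(2) + (1)·(3) + (1)·(5) + (1)·(9) = 22.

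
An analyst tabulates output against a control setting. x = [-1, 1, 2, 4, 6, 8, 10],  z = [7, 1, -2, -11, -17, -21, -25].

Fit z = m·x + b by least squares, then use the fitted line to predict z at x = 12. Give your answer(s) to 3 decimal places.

ẑ = -33.046

From the data, Σx·x = 222, Σx = 30, Σ1 = 7.
And Σx·z = -574, Σz = -68.
So AᵀA·[m, b]ᵀ = Aᵀz: [[222, 30]; [30, 7]]·[m, b]ᵀ = [-574, -68]ᵀ.
Δ = 222·7 − 30² = 654.
m = ((-574)·7 − 30·(-68))/654 = -989/327; b = (222·(-68) − 30·(-574))/654 = 354/109.
At x = 12: ẑ = (-989/327)·(12) + (354/109)·(1) = -3602/109.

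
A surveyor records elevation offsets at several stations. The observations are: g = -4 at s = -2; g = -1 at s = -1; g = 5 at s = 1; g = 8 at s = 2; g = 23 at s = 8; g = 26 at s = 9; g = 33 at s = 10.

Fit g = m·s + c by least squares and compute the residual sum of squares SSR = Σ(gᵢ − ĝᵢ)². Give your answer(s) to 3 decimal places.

With design matrix A, AᵀA = [[255, 27]; [27, 7]] and Aᵀg = [778, 90]ᵀ.
det = 255·7 − 27² = 1056.
m = (778·7 − 27·90)/1056 = 377/132; c = (255·90 − 27·778)/1056 = 81/44.
Residuals: -17/132, 1/66, 10/33, 59/132, -223/132, -17/11, 343/132; SSR = 406/33.

SSR = 12.303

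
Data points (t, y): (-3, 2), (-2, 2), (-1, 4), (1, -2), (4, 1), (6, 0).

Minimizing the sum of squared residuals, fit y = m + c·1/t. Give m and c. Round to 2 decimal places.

The normal system AᵀA·[m, c]ᵀ = Aᵀy is [[6, -5/12]; [-5/12, 353/144]]·[m, c]ᵀ = [7, -89/12]ᵀ.
Eliminating c: (353/144)·(row 1) − (-5/12)·(row 2) gives (2093/144)·m = (353/144)·7 − (-5/12)·(-89/12) = 1013/72, so m = 2026/2093.
Then c = ((-89/12) − (-5/12)·(2026/2093))/(353/144) = -5988/2093.

m = 0.97, c = -2.86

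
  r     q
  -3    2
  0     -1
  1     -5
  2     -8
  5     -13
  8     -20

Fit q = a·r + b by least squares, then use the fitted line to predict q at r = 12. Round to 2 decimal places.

q̂ = -27.80

The normal system XᵀX·[a, b]ᵀ = Xᵀq is [[103, 13]; [13, 6]]·[a, b]ᵀ = [-252, -45]ᵀ.
Δ = 103·6 − 13² = 449.
a = ((-252)·6 − 13·(-45))/449 = -927/449; b = (103·(-45) − 13·(-252))/449 = -1359/449.
At r = 12: q̂ = (-927/449)·(12) + (-1359/449)·(1) = -12483/449.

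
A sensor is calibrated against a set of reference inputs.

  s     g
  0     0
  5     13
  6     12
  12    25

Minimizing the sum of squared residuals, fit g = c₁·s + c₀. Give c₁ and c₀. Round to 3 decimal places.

c₁ = 2.055, c₀ = 0.684

From the data, Σs·s = 205, Σs = 23, Σ1 = 4.
Right-hand side: Σs·g = 437, Σg = 50.
Normal equations: [[205, 23]; [23, 4]]·[c₁, c₀]ᵀ = [437, 50]ᵀ.
Eliminating c₀: 4·(row 1) − 23·(row 2) gives 291·c₁ = 4·437 − 23·50 = 598, so c₁ = 598/291.
Then c₀ = (50 − 23·(598/291))/4 = 199/291.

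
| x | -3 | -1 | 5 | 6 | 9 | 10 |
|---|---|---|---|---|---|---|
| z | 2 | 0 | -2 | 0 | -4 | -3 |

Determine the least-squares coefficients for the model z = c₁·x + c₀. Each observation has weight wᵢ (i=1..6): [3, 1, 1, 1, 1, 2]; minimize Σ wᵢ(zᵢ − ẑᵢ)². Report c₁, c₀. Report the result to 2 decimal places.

c₁ = -0.39, c₀ = 0.62

AᵀWA·[c₁, c₀]ᵀ = AᵀWz reads: 370·c₁ + 30·c₀ = -124;  30·c₁ + 9·c₀ = -6.
Eliminating c₀: 9·(row 1) − 30·(row 2) gives 2430·c₁ = 9·(-124) − 30·(-6) = -936, so c₁ = -52/135.
Then c₀ = ((-6) − 30·(-52/135))/9 = 50/81.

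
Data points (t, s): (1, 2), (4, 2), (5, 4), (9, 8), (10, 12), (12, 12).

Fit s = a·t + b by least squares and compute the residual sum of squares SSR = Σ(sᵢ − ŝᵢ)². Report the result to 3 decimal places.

Setting ∂/∂a … = 0 gives: 367·a + 41·b = 366;  41·a + 6·b = 40.
Determinant 367·6 − 41² = 521.
a = (366·6 − 41·40)/521 = 556/521; b = (367·40 − 41·366)/521 = -326/521.
Residuals: 812/521, -856/521, -370/521, -510/521, 1018/521, -94/521; SSR = 5440/521.

SSR = 10.441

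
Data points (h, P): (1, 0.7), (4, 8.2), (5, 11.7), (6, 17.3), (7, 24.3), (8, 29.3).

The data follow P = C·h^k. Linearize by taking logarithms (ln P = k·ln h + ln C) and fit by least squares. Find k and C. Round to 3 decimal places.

Taking logs, ln P = k·ln h + ln C, so regress ln P on ln h.
AᵀA = [[15.8331, 8.8128]; [8.8128, 6]], rhs = [25.2152, 13.6258]ᵀ  (here Σln h = 8.8128, Σ(ln h)² = 15.8331, Σln P = 13.6258, Σln h·ln P = 25.2152).
Solving (det = 17.3327): k = 1.80057, ln C = -0.37373, so C = exp(-0.37373) = 0.68817.

k = 1.801, C = 0.688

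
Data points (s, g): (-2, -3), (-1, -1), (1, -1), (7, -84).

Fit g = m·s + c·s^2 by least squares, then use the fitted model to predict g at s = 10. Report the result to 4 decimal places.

ĝ = -166.2382

The normal system MᵀM·[m, c]ᵀ = Mᵀg is [[55, 335]; [335, 2419]]·[m, c]ᵀ = [-582, -4130]ᵀ.
det = 55·2419 − 335² = 20820.
m = ((-582)·2419 − 335·(-4130))/20820 = -6077/5205; c = (55·(-4130) − 335·(-582))/20820 = -1609/1041.
At s = 10: ĝ = (-6077/5205)·(10) + (-1609/1041)·(100) = -173054/1041.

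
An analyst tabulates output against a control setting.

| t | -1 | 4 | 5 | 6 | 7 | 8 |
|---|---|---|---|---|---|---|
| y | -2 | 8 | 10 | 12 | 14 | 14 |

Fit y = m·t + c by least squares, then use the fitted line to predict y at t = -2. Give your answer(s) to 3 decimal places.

ŷ = -3.482

The normal system MᵀM·[m, c]ᵀ = Mᵀy is [[191, 29]; [29, 6]]·[m, c]ᵀ = [366, 56]ᵀ.
Eliminating c: 6·(row 1) − 29·(row 2) gives 305·m = 6·366 − 29·56 = 572, so m = 572/305.
Then c = (56 − 29·(572/305))/6 = 82/305.
At t = -2: ŷ = (572/305)·(-2) + (82/305)·(1) = -1062/305.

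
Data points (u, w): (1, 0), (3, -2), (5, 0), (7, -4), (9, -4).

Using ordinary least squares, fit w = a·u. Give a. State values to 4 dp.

From the data, Σu·u = 165.
Moment sums: Σu·w = -70.
So AᵀA·[a]ᵀ = Aᵀw: [[165]]·[a]ᵀ = [-70]ᵀ.
Hence a = -70 / 165 ≈ -0.424242.

a = -0.4242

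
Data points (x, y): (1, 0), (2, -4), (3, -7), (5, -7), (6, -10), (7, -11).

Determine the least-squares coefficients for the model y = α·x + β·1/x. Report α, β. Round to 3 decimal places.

α = -1.652, β = 0.651

The normal system AᵀA·[α, β]ᵀ = Aᵀy is [[124, 6]; [6, 31957/22050]]·[α, β]ᵀ = [-201, -314/35]ᵀ.
det = 124·(31957/22050) − 6² = 1584434/11025.
α = ((-201)·(31957/22050) − 6·(-314/35))/(1584434/11025) = -5236437/3168868; β = (124·(-314/35) − 6·(-201))/(1584434/11025) = 515655/792217.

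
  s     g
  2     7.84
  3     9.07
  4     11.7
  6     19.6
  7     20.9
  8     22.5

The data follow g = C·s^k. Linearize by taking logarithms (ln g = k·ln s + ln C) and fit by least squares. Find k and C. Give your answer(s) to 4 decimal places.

k = 0.8404, C = 3.9833

Let Y = ln g. Fitting Y = k·ln s + ln C by least squares:
Σln s = 8.9952, Σ(ln s)² = 14.9303, Σln g = 15.8526, Σln s·ln g = 24.9804.
Equations: 14.9303·k + 8.9952·ln C = 24.9804;  8.9952·k + 6·ln C = 15.8526.
Slope k = (n·Σln s·ln g − Σln s·Σln g)/(n·Σ(ln s)² − (Σln s)²) = (6·24.9804 − 8.9952·15.8526)/8.6686 = 0.84045; ln C = (Σln g − k·Σln s)/n = 1.38210, so C = exp(1.38210) = 3.98327.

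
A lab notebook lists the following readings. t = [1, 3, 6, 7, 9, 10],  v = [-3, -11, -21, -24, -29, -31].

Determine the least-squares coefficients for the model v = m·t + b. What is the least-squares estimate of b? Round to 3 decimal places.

b = -1.133

The normal system XᵀX·[m, b]ᵀ = Xᵀv is [[276, 36]; [36, 6]]·[m, b]ᵀ = [-901, -119]ᵀ.
Δ = 276·6 − 36² = 360.
m = ((-901)·6 − 36·(-119))/360 = -187/60; b = (276·(-119) − 36·(-901))/360 = -17/15.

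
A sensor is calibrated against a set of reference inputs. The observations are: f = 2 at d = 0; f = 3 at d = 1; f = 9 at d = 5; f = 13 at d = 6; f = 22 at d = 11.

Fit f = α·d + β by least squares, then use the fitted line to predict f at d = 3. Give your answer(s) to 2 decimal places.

Forming XᵀX = [[183, 23]; [23, 5]] and Xᵀf = [368, 49]ᵀ gives XᵀX·[α, β]ᵀ = Xᵀf.
Determinant 183·5 − 23² = 386.
α = (368·5 − 23·49)/386 = 713/386; β = (183·49 − 23·368)/386 = 503/386.
At d = 3: f̂ = (713/386)·(3) + (503/386)·(1) = 1321/193.

f̂ = 6.84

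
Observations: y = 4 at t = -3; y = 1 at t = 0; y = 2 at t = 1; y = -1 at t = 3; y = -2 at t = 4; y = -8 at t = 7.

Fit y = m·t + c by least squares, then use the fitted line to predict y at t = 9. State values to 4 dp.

ŷ = -8.7167

The normal system XᵀX·[m, c]ᵀ = Xᵀy is [[84, 12]; [12, 6]]·[m, c]ᵀ = [-77, -4]ᵀ.
det = 84·6 − 12² = 360.
m = ((-77)·6 − 12·(-4))/360 = -23/20; c = (84·(-4) − 12·(-77))/360 = 49/30.
At t = 9: ŷ = (-23/20)·(9) + (49/30)·(1) = -523/60.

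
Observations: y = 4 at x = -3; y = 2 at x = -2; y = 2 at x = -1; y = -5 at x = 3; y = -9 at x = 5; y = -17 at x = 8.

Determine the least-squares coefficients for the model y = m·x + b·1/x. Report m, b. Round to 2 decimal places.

m = -1.98, b = 1.28

Setting ∂/∂m … = 0 gives: 112·m + 6·b = -214;  6·m + (22001/14400)·b = -397/40.
Eliminating b: (22001/14400)·(row 1) − 6·(row 2) gives (121607/900)·m = (22001/14400)·(-214) − 6·(-397/40) = -1925347/7200, so m = -1925347/972856.
Then b = ((-397/40) − 6·(-1925347/972856))/(22001/14400) = 155160/121607.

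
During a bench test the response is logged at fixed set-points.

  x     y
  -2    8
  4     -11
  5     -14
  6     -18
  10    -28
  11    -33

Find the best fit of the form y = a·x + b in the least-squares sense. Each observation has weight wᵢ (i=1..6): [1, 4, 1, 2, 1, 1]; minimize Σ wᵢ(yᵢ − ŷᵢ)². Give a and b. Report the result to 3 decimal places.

Normal-equation sums: Σwᵢ·x·x = 386, Σwᵢ·x = 52, Σwᵢ·1 = 10.
Moment sums: Σwᵢ·x·y = -1121, Σwᵢ·y = -147.
Δ = 386·10 − 52² = 1156.
a = ((-1121)·10 − 52·(-147))/1156 = -1783/578; b = (386·(-147) − 52·(-1121))/1156 = 775/578.

a = -3.085, b = 1.341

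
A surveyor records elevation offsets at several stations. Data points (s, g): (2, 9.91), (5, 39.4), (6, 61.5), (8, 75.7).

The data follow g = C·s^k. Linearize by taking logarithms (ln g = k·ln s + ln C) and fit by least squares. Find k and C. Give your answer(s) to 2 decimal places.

Let Y = ln g. Fitting Y = k·ln s + ln C by least squares:
XᵀX = [[10.6052, 6.1738]; [6.1738, 4]], rhs = [23.8801, 14.4131]ᵀ  (here Σln s = 6.1738, Σ(ln s)² = 10.6052, Σln g = 14.4131, Σln s·ln g = 23.8801).
Slope k = (n·Σln s·ln g − Σln s·Σln g)/(n·Σ(ln s)² − (Σln s)²) = (4·23.8801 − 6.1738·14.4131)/4.3053 = 1.51831; ln C = (Σln g − k·Σln s)/n = 1.25985, so C = exp(1.25985) = 3.52489.

k = 1.52, C = 3.52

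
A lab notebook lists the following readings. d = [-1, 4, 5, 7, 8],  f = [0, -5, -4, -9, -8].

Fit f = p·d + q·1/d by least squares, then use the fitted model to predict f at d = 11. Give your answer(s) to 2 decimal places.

Sums needed: Σd·d = 155, Σd·1/d = 5, Σ1/d·1/d = 89261/78400.
Moment sums: Σd·f = -167, Σ1/d·f = -607/140.
MᵀM·[p, q]ᵀ = Mᵀf becomes [[155, 5]; [5, 89261/78400]]·[p, q]ᵀ = [-167, -607/140]ᵀ.
det = 155·(89261/78400) − 5² = 2375091/15680.
p = ((-167)·(89261/78400) − 5·(-607/140))/(2375091/15680) = -1467443/1319495; q = (155·(-607/140) − 5·(-167))/(2375091/15680) = 283920/263899.
At d = 11: f̂ = (-1467443/1319495)·(11) + (283920/263899)·(1/11) = -176141003/14514445.

f̂ = -12.14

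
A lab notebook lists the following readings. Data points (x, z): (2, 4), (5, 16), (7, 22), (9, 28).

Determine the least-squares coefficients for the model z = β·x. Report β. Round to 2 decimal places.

β = 3.11

From the data, Σx·x = 159.
Moment sums: Σx·z = 494.
Normal equations: [[159]]·[β]ᵀ = [494]ᵀ.
Hence β = 494 / 159 ≈ 3.10692.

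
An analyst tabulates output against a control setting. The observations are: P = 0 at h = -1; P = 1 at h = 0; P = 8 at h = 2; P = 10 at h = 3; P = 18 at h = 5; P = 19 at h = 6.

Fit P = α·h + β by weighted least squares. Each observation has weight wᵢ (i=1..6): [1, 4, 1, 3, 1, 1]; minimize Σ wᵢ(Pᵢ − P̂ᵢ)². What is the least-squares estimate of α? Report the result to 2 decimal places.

α = 3.01

Setting ∂/∂α … = 0 gives: 93·α + 21·β = 310;  21·α + 11·β = 79.
Δ = 93·11 − 21² = 582.
α = (310·11 − 21·79)/582 = 1751/582; β = (93·79 − 21·310)/582 = 279/194.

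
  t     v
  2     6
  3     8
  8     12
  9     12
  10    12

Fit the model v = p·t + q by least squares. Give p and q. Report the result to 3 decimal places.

p = 0.752, q = 5.188

The normal equations are: 258·p + 32·q = 360;  32·p + 5·q = 50.
(Σt·t = 258, Σt = 32, Σ1 = 5, Σt·v = 360, Σv = 50.)
Determinant 258·5 − 32² = 266.
p = (360·5 − 32·50)/266 = 100/133; q = (258·50 − 32·360)/266 = 690/133.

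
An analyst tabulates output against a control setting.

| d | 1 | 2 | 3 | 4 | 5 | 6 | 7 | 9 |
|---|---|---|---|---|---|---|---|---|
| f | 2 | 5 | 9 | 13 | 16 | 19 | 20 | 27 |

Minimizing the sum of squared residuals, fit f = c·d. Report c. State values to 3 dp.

AᵀA·[c]ᵀ = Aᵀf reads: 221·c = 668.
Hence c = 668 / 221 ≈ 3.02262.

c = 3.023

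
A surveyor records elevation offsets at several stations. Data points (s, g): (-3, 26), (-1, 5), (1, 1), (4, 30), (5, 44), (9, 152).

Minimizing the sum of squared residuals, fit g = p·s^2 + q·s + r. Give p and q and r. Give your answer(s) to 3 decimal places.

p = 2.042, q = -1.668, r = 1.912

Forming MᵀM = [[7525, 891, 133]; [891, 133, 15]; [133, 15, 6]] and Mᵀg = [14132, 1626, 258]ᵀ gives MᵀM·[p, q, r]ᵀ = Mᵀg.
Inverting the 3×3 Gram matrix, [p, q, r]ᵀ = [766659/375496, -626361/375496, 179489/93874]ᵀ.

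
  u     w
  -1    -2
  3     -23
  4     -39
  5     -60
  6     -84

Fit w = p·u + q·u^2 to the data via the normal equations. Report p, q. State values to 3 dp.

The normal system XᵀX·[p, q]ᵀ = Xᵀw is [[87, 431]; [431, 2259]]·[p, q]ᵀ = [-1027, -5357]ᵀ.
det = 87·2259 − 431² = 10772.
p = ((-1027)·2259 − 431·(-5357))/10772 = -5563/5386; q = (87·(-5357) − 431·(-1027))/10772 = -11711/5386.

p = -1.033, q = -2.174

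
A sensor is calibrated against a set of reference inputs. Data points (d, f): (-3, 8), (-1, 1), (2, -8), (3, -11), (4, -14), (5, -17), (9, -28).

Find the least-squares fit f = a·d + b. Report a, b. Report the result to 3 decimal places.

a = -2.994, b = -1.731

The normal equations are: 145·a + 19·b = -467;  19·a + 7·b = -69.
Eliminating b: 7·(row 1) − 19·(row 2) gives 654·a = 7·(-467) − 19·(-69) = -1958, so a = -979/327.
Then b = ((-69) − 19·(-979/327))/7 = -566/327.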